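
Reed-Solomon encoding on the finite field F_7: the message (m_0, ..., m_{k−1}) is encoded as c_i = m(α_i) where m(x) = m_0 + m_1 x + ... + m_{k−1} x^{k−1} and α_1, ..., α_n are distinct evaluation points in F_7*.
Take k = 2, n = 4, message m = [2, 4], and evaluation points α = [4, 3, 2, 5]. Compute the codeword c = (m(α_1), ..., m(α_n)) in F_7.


c = [4, 0, 3, 1]

Message polynomial: m(x) = 2 + 4·x (mod 7).
For each evaluation point α_i, compute m(α_i) mod 7:
  α_1 = 4: Horner steps 4 → 4, so m(4) = 4.
  α_2 = 3: Horner steps 4 → 0, so m(3) = 0.
  α_3 = 2: Horner steps 4 → 3, so m(2) = 3.
  α_4 = 5: Horner steps 4 → 1, so m(5) = 1.
Codeword c = [4, 0, 3, 1] ∈ F_7^4.


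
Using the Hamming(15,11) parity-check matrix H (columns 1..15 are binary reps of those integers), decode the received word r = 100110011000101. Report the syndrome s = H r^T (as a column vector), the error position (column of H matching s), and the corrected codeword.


s = (0, 0, 1, 1)^T, error position = 3, corrected codeword c = 101110011000101

Compute s = H r^T mod 2 one row at a time:
  s_1 = 1 + 1 + 0 + 0 + 0 + 1 + 0 + 1 = 4 ≡ 0 (mod 2).
  s_2 = 1 + 1 + 0 + 0 + 0 + 1 + 0 + 1 = 4 ≡ 0 (mod 2).
  s_3 = 0 + 0 + 0 + 0 + 0 + 0 + 0 + 1 = 1 ≡ 1 (mod 2).
  s_4 = 1 + 0 + 1 + 0 + 1 + 0 + 1 + 1 = 5 ≡ 1 (mod 2).
s = (0, 0, 1, 1)^T — this equals column 3 of H (binary 0011), so error is at position 3.
Correct: flip bit 3 of r = 100110011000101 to get c = 101110011000101.


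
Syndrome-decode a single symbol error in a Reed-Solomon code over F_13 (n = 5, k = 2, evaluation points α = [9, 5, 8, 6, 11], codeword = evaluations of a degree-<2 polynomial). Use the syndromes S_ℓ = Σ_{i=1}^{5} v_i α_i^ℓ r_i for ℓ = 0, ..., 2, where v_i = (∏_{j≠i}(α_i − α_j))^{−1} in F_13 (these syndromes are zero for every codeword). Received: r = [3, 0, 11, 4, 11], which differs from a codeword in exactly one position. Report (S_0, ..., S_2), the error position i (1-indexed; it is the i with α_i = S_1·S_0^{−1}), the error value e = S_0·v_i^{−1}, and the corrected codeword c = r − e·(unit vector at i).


S = (5, 1, 8), error at position 3, error magnitude e = 12, c = [3, 0, 12, 4, 11].

Step 1: column multipliers v_i = (∏_{j≠i}(α_i − α_j))^{−1} mod 13.
  i = 1 (α = 9): (9−5)(9−8)(9−6)(9−11) = 4·1·3·(−2) = −24 ≡ 2, so v_1 = 2^{−1} = 7 (mod 13).
  i = 2 (α = 5): (5−9)(5−8)(5−6)(5−11) = (−4)·(−3)·(−1)·(−6) = 72 ≡ 7, so v_2 = 7^{−1} = 2 (mod 13).
  i = 3 (α = 8): (8−9)(8−5)(8−6)(8−11) = (−1)·3·2·(−3) = 18 ≡ 5, so v_3 = 5^{−1} = 8 (mod 13).
  i = 4 (α = 6): (6−9)(6−5)(6−8)(6−11) = (−3)·1·(−2)·(−5) = −30 ≡ 9, so v_4 = 9^{−1} = 3 (mod 13).
  i = 5 (α = 11): (11−9)(11−5)(11−8)(11−6) = 2·6·3·5 = 180 ≡ 11, so v_5 = 11^{−1} = 6 (mod 13).
  v = [7, 2, 8, 3, 6].
Step 2: syndromes of r = [3, 0, 11, 4, 11] (all sums mod 13).
  S_0 = Σ v_i r_i = 7·3 + 2·0 + 8·11 + 3·4 + 6·11 = 187 ≡ 5.
  S_1 = Σ v_i α_i r_i = 7·9·3 + 2·5·0 + 8·8·11 + 3·6·4 + 6·11·11 = 1691 ≡ 1.
  α_i^2 mod 13 = [3, 12, 12, 10, 4].
  S_2 = Σ v_i α_i^2 r_i = 7·3·3 + 2·12·0 + 8·12·11 + 3·10·4 + 6·4·11 = 1503 ≡ 8.
  S = (5, 1, 8) ≠ 0, so r is not a codeword (an error is present).
Step 3: locate the error. For a single error e at position i, S_ℓ = v_i·e·α_i^ℓ, so α_err = S_1/S_0.
  S_0^{−1} = 5^{−1} = 8 (mod 13), so α_err = 1·8 = 8 ≡ 8 = α_3. Error position i = 3.
  Consistency check: S_2/S_1 = 8·1 = 8 ≡ 8 = α_err ✓ (single-error assumption holds).
Step 4: error magnitude e = S_0/v_3 = S_0·∏_{j≠3}(α_3 − α_j) = 5·5 = 25 ≡ 12 (mod 13).
Step 5: correct position 3: c_3 = r_3 − e = 11 − 12 ≡ 12 (mod 13). Hence c = [3, 0, 12, 4, 11].
  Check: interpolating c through the α_i gives m(x) = 6 + 4·x (degree < 2) with m(α_i) = c_i for every i, so c is indeed a codeword.


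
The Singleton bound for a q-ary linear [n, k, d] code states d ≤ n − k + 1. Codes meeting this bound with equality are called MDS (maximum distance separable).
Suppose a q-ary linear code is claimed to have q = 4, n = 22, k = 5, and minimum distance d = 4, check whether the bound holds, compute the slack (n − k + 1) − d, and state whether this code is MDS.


Singleton RHS = n − k + 1 = 18, slack = 14, bound satisfied, not MDS.

Singleton bound: d ≤ n − k + 1.
Here n = 22, k = 5, so n − k + 1 = 18.
Given d = 4, check d ≤ 18: YES.
Slack = (n − k + 1) − d = 14.
The code is NOT MDS (slack = 14 > 0).
Description: the claimed parameters are [22, 5, 4]_4; such a code would be non-MDS.


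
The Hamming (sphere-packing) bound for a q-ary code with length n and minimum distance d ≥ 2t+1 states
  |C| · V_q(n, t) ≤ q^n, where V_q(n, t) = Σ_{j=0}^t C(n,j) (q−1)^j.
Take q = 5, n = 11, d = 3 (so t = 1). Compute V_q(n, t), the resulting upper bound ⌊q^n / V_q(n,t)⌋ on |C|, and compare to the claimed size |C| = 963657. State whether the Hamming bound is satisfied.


V_q(n, t) = 45, q^n = 48828125, Hamming bound = 1085069, |C| = 963657 ≤ bound (satisfied).

Step 1: Compute V_q(n, t) = Σ_{j=0}^1 C(n, j) (q−1)^j.
  j = 0: C(11,0)·(4)^0 = 1·1 = 1.
  j = 1: C(11,1)·(4)^1 = 11·4 = 44.
  V_q(n, t) = 1 + 44 = 45.
Step 2: q^n = 5^11 = 48828125.
Step 3: Hamming bound ⌊q^n / V_q(n,t)⌋ = ⌊48828125/45⌋ = 1085069.
Step 4: Compare |C| = 963657 to 1085069: satisfied.
The claimed |C| lies below the Hamming bound.


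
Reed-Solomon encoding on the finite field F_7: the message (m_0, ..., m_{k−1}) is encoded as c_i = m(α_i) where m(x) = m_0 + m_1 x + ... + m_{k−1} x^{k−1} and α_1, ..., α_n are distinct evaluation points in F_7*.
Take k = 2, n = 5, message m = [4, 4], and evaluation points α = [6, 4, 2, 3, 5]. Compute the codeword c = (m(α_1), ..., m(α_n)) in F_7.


c = [0, 6, 5, 2, 3]

Message polynomial: m(x) = 4 + 4·x (mod 7).
For each evaluation point α_i, compute m(α_i) mod 7:
  α_1 = 6: Horner steps 4 → 0, so m(6) = 0.
  α_2 = 4: Horner steps 4 → 6, so m(4) = 6.
  α_3 = 2: Horner steps 4 → 5, so m(2) = 5.
  α_4 = 3: Horner steps 4 → 2, so m(3) = 2.
  α_5 = 5: Horner steps 4 → 3, so m(5) = 3.
Codeword c = [0, 6, 5, 2, 3] ∈ F_7^5.


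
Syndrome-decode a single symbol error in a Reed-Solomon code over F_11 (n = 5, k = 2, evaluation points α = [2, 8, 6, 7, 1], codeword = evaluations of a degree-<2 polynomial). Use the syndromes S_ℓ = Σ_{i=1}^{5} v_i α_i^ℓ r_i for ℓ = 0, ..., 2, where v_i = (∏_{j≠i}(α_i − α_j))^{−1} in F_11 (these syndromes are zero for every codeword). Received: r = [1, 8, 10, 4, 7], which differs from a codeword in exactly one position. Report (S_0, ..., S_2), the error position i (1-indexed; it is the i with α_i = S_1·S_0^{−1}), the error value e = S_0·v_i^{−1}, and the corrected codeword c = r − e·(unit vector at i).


S = (3, 2, 5), error at position 2, error magnitude e = 10, c = [1, 9, 10, 4, 7].

Step 1: column multipliers v_i = (∏_{j≠i}(α_i − α_j))^{−1} mod 11.
  i = 1 (α = 2): (2−8)(2−6)(2−7)(2−1) = (−6)·(−4)·(−5)·1 = −120 ≡ 1, so v_1 = 1^{−1} = 1 (mod 11).
  i = 2 (α = 8): (8−2)(8−6)(8−7)(8−1) = 6·2·1·7 = 84 ≡ 7, so v_2 = 7^{−1} = 8 (mod 11).
  i = 3 (α = 6): (6−2)(6−8)(6−7)(6−1) = 4·(−2)·(−1)·5 = 40 ≡ 7, so v_3 = 7^{−1} = 8 (mod 11).
  i = 4 (α = 7): (7−2)(7−8)(7−6)(7−1) = 5·(−1)·1·6 = −30 ≡ 3, so v_4 = 3^{−1} = 4 (mod 11).
  i = 5 (α = 1): (1−2)(1−8)(1−6)(1−7) = (−1)·(−7)·(−5)·(−6) = 210 ≡ 1, so v_5 = 1^{−1} = 1 (mod 11).
  v = [1, 8, 8, 4, 1].
Step 2: syndromes of r = [1, 8, 10, 4, 7] (all sums mod 11).
  S_0 = Σ v_i r_i = 1·1 + 8·8 + 8·10 + 4·4 + 1·7 = 168 ≡ 3.
  S_1 = Σ v_i α_i r_i = 1·2·1 + 8·8·8 + 8·6·10 + 4·7·4 + 1·1·7 = 1113 ≡ 2.
  α_i^2 mod 11 = [4, 9, 3, 5, 1].
  S_2 = Σ v_i α_i^2 r_i = 1·4·1 + 8·9·8 + 8·3·10 + 4·5·4 + 1·1·7 = 907 ≡ 5.
  S = (3, 2, 5) ≠ 0, so r is not a codeword (an error is present).
Step 3: locate the error. For a single error e at position i, S_ℓ = v_i·e·α_i^ℓ, so α_err = S_1/S_0.
  S_0^{−1} = 3^{−1} = 4 (mod 11), so α_err = 2·4 = 8 ≡ 8 = α_2. Error position i = 2.
  Consistency check: S_2/S_1 = 5·6 = 30 ≡ 8 = α_err ✓ (single-error assumption holds).
Step 4: error magnitude e = S_0/v_2 = S_0·∏_{j≠2}(α_2 − α_j) = 3·7 = 21 ≡ 10 (mod 11).
Step 5: correct position 2: c_2 = r_2 − e = 8 − 10 ≡ 9 (mod 11). Hence c = [1, 9, 10, 4, 7].
  Check: interpolating c through the α_i gives m(x) = 2 + 5·x (degree < 2) with m(α_i) = c_i for every i, so c is indeed a codeword.


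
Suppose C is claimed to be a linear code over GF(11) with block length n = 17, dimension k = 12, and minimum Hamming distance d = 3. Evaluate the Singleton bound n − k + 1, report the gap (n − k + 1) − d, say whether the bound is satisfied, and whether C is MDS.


Singleton RHS = n − k + 1 = 6, slack = 3, bound satisfied, not MDS.

Singleton bound: d ≤ n − k + 1.
Here n = 17, k = 12, so n − k + 1 = 6.
Given d = 3, check d ≤ 6: YES.
Slack = (n − k + 1) − d = 3.
The code is NOT MDS (slack = 3 > 0).
Description: the claimed parameters are [17, 12, 3]_11; such a code would be non-MDS.


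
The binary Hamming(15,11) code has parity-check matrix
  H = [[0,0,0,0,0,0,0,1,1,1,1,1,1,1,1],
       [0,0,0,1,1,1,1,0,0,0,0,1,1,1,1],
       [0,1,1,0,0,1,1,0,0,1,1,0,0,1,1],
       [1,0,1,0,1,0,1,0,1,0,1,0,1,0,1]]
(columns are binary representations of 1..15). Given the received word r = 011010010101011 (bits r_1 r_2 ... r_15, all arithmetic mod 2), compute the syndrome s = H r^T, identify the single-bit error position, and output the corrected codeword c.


s = (1, 0, 1, 1)^T, error position = 11, corrected codeword c = 011010010111011

Compute s = H r^T mod 2 one row at a time:
  s_1 = 1 + 0 + 1 + 0 + 1 + 0 + 1 + 1 = 5 ≡ 1 (mod 2).
  s_2 = 0 + 1 + 0 + 0 + 1 + 0 + 1 + 1 = 4 ≡ 0 (mod 2).
  s_3 = 1 + 1 + 0 + 0 + 1 + 0 + 1 + 1 = 5 ≡ 1 (mod 2).
  s_4 = 0 + 1 + 1 + 0 + 0 + 0 + 0 + 1 = 3 ≡ 1 (mod 2).
s = (1, 0, 1, 1)^T — this equals column 11 of H (binary 1011), so error is at position 11.
Correct: flip bit 11 of r = 011010010101011 to get c = 011010010111011.


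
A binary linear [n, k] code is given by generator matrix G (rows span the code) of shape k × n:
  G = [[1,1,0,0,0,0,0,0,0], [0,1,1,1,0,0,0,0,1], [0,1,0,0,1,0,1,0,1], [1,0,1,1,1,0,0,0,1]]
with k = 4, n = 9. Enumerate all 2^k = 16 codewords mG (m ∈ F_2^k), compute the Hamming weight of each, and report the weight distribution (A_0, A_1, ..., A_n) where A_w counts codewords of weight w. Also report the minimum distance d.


Weight distribution: A_0 = 1, A_1 = 1, A_2 = 1, A_3 = 4, A_4 = 5, A_5 = 3, A_6 = 1. Minimum distance d = 1.

Enumerate all 2^4 = 16 messages m ∈ F_2^4.
For each, compute codeword c = mG in F_2^9, then tally its weight.
  m = 0000 → c = 000000000, weight = 0.
  m = 1000 → c = 110000000, weight = 2.
  m = 0100 → c = 011100001, weight = 4.
  m = 1100 → c = 101100001, weight = 4.
  m = 0010 → c = 010010101, weight = 4.
  m = 1010 → c = 100010101, weight = 4.
  m = 0110 → c = 001110100, weight = 4.
  m = 1110 → c = 111110100, weight = 6.
  m = 0001 → c = 101110001, weight = 5.
  m = 1001 → c = 011110001, weight = 5.
  m = 0101 → c = 110010000, weight = 3.
  m = 1101 → c = 000010000, weight = 1.
  m = 0011 → c = 111100100, weight = 5.
  m = 1011 → c = 001100100, weight = 3.
  m = 0111 → c = 100000101, weight = 3.
  m = 1111 → c = 010000101, weight = 3.
Tally weights:
  weight 0: 1 codewords.
  weight 1: 1 codewords.
  weight 2: 1 codewords.
  weight 3: 4 codewords.
  weight 4: 5 codewords.
  weight 5: 3 codewords.
  weight 6: 1 codewords.
Minimum distance d = smallest w > 0 with A_w > 0 = 1.
Sanity: Σ A_w = 16 = 2^4 = 16 ✓.


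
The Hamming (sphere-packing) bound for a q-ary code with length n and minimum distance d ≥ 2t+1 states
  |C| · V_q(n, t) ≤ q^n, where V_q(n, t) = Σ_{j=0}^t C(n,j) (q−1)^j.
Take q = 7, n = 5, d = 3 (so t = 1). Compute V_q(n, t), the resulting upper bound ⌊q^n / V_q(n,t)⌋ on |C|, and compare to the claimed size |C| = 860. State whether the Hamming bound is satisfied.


V_q(n, t) = 31, q^n = 16807, Hamming bound = 542, |C| = 860 > bound (violated).

Step 1: Compute V_q(n, t) = Σ_{j=0}^1 C(n, j) (q−1)^j.
  j = 0: C(5,0)·(6)^0 = 1·1 = 1.
  j = 1: C(5,1)·(6)^1 = 5·6 = 30.
  V_q(n, t) = 1 + 30 = 31.
Step 2: q^n = 7^5 = 16807.
Step 3: Hamming bound ⌊q^n / V_q(n,t)⌋ = ⌊16807/31⌋ = 542.
Step 4: Compare |C| = 860 to 542: violated.
The claimed |C| lies above the Hamming bound, so no 7-ary code of length 5 with d ≥ 3 can have 860 codewords.


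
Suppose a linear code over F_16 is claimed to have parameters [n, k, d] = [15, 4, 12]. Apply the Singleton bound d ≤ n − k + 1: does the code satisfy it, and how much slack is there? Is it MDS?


Singleton RHS = n − k + 1 = 12, slack = 0, bound satisfied, MDS.

Singleton bound: d ≤ n − k + 1.
Here n = 15, k = 4, so n − k + 1 = 12.
Given d = 12, check d ≤ 12: YES.
Slack = (n − k + 1) − d = 0.
The code is MDS (slack = 0).
Description: the claimed parameters are [15, 4, 12]_16; such a code would be MDS (meets Singleton bound).


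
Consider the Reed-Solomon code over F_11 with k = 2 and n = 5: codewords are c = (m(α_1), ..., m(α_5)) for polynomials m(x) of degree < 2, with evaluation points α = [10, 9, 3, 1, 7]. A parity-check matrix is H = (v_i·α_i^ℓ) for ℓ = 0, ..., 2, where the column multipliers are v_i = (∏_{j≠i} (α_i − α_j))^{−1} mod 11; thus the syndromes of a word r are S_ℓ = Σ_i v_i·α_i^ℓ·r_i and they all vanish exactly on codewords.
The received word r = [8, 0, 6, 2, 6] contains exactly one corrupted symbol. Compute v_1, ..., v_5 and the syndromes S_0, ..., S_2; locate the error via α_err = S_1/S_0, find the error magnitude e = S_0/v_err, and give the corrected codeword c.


S = (2, 6, 7), error at position 3, error magnitude e = 10, c = [8, 0, 7, 2, 6].

Step 1: column multipliers v_i = (∏_{j≠i}(α_i − α_j))^{−1} mod 11.
  i = 1 (α = 10): (10−9)(10−3)(10−1)(10−7) = 1·7·9·3 = 189 ≡ 2, so v_1 = 2^{−1} = 6 (mod 11).
  i = 2 (α = 9): (9−10)(9−3)(9−1)(9−7) = (−1)·6·8·2 = −96 ≡ 3, so v_2 = 3^{−1} = 4 (mod 11).
  i = 3 (α = 3): (3−10)(3−9)(3−1)(3−7) = (−7)·(−6)·2·(−4) = −336 ≡ 5, so v_3 = 5^{−1} = 9 (mod 11).
  i = 4 (α = 1): (1−10)(1−9)(1−3)(1−7) = (−9)·(−8)·(−2)·(−6) = 864 ≡ 6, so v_4 = 6^{−1} = 2 (mod 11).
  i = 5 (α = 7): (7−10)(7−9)(7−3)(7−1) = (−3)·(−2)·4·6 = 144 ≡ 1, so v_5 = 1^{−1} = 1 (mod 11).
  v = [6, 4, 9, 2, 1].
Step 2: syndromes of r = [8, 0, 6, 2, 6] (all sums mod 11).
  S_0 = Σ v_i r_i = 6·8 + 4·0 + 9·6 + 2·2 + 1·6 = 112 ≡ 2.
  S_1 = Σ v_i α_i r_i = 6·10·8 + 4·9·0 + 9·3·6 + 2·1·2 + 1·7·6 = 688 ≡ 6.
  α_i^2 mod 11 = [1, 4, 9, 1, 5].
  S_2 = Σ v_i α_i^2 r_i = 6·1·8 + 4·4·0 + 9·9·6 + 2·1·2 + 1·5·6 = 568 ≡ 7.
  S = (2, 6, 7) ≠ 0, so r is not a codeword (an error is present).
Step 3: locate the error. For a single error e at position i, S_ℓ = v_i·e·α_i^ℓ, so α_err = S_1/S_0.
  S_0^{−1} = 2^{−1} = 6 (mod 11), so α_err = 6·6 = 36 ≡ 3 = α_3. Error position i = 3.
  Consistency check: S_2/S_1 = 7·2 = 14 ≡ 3 = α_err ✓ (single-error assumption holds).
Step 4: error magnitude e = S_0/v_3 = S_0·∏_{j≠3}(α_3 − α_j) = 2·5 = 10 ≡ 10 (mod 11).
Step 5: correct position 3: c_3 = r_3 − e = 6 − 10 ≡ 7 (mod 11). Hence c = [8, 0, 7, 2, 6].
  Check: interpolating c through the α_i gives m(x) = 5 + 8·x (degree < 2) with m(α_i) = c_i for every i, so c is indeed a codeword.


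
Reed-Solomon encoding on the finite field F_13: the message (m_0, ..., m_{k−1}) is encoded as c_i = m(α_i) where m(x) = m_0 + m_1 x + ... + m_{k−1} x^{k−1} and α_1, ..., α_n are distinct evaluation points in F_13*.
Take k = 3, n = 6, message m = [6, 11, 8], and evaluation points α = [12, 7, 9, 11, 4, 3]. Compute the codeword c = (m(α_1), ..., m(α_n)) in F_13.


c = [3, 7, 12, 3, 9, 7]

Message polynomial: m(x) = 6 + 11·x + 8·x^2 (mod 13).
For each evaluation point α_i, compute m(α_i) mod 13:
  α_1 = 12: Horner steps 8 → 3 → 3, so m(12) = 3.
  α_2 = 7: Horner steps 8 → 2 → 7, so m(7) = 7.
  α_3 = 9: Horner steps 8 → 5 → 12, so m(9) = 12.
  α_4 = 11: Horner steps 8 → 8 → 3, so m(11) = 3.
  α_5 = 4: Horner steps 8 → 4 → 9, so m(4) = 9.
  α_6 = 3: Horner steps 8 → 9 → 7, so m(3) = 7.
Codeword c = [3, 7, 12, 3, 9, 7] ∈ F_13^6.


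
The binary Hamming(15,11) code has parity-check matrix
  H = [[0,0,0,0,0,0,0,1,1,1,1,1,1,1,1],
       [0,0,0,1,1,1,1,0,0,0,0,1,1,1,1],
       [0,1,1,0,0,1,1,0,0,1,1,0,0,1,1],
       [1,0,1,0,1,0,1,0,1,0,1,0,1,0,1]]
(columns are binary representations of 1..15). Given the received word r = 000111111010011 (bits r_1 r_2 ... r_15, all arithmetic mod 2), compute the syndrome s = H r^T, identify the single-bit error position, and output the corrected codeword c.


s = (1, 0, 1, 1)^T, error position = 11, corrected codeword c = 000111111000011

Compute s = H r^T mod 2 one row at a time:
  s_1 = 1 + 1 + 0 + 1 + 0 + 0 + 1 + 1 = 5 ≡ 1 (mod 2).
  s_2 = 1 + 1 + 1 + 1 + 0 + 0 + 1 + 1 = 6 ≡ 0 (mod 2).
  s_3 = 0 + 0 + 1 + 1 + 0 + 1 + 1 + 1 = 5 ≡ 1 (mod 2).
  s_4 = 0 + 0 + 1 + 1 + 1 + 1 + 0 + 1 = 5 ≡ 1 (mod 2).
s = (1, 0, 1, 1)^T — this equals column 11 of H (binary 1011), so error is at position 11.
Correct: flip bit 11 of r = 000111111010011 to get c = 000111111000011.


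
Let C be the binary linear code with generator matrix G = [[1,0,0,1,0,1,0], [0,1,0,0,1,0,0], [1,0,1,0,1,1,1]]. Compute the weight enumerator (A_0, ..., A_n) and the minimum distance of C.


Weight distribution: A_0 = 1, A_2 = 1, A_3 = 1, A_4 = 2, A_5 = 3. Minimum distance d = 2.

Enumerate all 2^3 = 8 messages m ∈ F_2^3.
For each, compute codeword c = mG in F_2^7, then tally its weight.
  m = 000 → c = 0000000, weight = 0.
  m = 100 → c = 1001010, weight = 3.
  m = 010 → c = 0100100, weight = 2.
  m = 110 → c = 1101110, weight = 5.
  m = 001 → c = 1010111, weight = 5.
  m = 101 → c = 0011101, weight = 4.
  m = 011 → c = 1110011, weight = 5.
  m = 111 → c = 0111001, weight = 4.
Tally weights:
  weight 0: 1 codewords.
  weight 2: 1 codewords.
  weight 3: 1 codewords.
  weight 4: 2 codewords.
  weight 5: 3 codewords.
Minimum distance d = smallest w > 0 with A_w > 0 = 2.
Sanity: Σ A_w = 8 = 2^3 = 8 ✓.


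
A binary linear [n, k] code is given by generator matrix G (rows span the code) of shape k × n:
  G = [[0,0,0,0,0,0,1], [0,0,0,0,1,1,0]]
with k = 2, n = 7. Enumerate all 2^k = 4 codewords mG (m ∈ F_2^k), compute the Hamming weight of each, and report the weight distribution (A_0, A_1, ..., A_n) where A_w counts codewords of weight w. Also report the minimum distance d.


Weight distribution: A_0 = 1, A_1 = 1, A_2 = 1, A_3 = 1. Minimum distance d = 1.

Enumerate all 2^2 = 4 messages m ∈ F_2^2.
For each, compute codeword c = mG in F_2^7, then tally its weight.
  m = 00 → c = 0000000, weight = 0.
  m = 10 → c = 0000001, weight = 1.
  m = 01 → c = 0000110, weight = 2.
  m = 11 → c = 0000111, weight = 3.
Tally weights:
  weight 0: 1 codewords.
  weight 1: 1 codewords.
  weight 2: 1 codewords.
  weight 3: 1 codewords.
Minimum distance d = smallest w > 0 with A_w > 0 = 1.
Sanity: Σ A_w = 4 = 2^2 = 4 ✓.


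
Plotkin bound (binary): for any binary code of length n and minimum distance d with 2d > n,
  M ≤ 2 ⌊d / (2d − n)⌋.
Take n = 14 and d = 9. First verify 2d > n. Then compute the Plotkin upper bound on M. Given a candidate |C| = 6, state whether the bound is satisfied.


Plotkin bound M ≤ 4; given |C| = 6 > bound (violated).

Check applicability: 2d = 18, n = 14.
2d − n = 4 > 0, so Plotkin applies.
Compute d/(2d−n) = 9/4 ≈ 2.2500.
⌊d/(2d−n)⌋ = 2.
Plotkin bound: M ≤ 2·2 = 4.
Given |C| = 6, check: VIOLATED.
This |C| is above the Plotkin bound, so no binary code with n = 14, d = 9 and 6 codewords exists.


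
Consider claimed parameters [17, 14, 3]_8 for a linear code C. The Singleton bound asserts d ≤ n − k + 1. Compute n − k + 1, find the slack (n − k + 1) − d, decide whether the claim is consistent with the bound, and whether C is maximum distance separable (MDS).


Singleton RHS = n − k + 1 = 4, slack = 1, bound satisfied, not MDS.

Singleton bound: d ≤ n − k + 1.
Here n = 17, k = 14, so n − k + 1 = 4.
Given d = 3, check d ≤ 4: YES.
Slack = (n − k + 1) − d = 1.
The code is NOT MDS (slack = 1 > 0).
Description: the claimed parameters are [17, 14, 3]_8; such a code would be non-MDS.


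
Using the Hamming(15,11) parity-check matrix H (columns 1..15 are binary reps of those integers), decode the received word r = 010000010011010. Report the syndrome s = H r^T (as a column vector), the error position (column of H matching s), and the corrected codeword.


s = (0, 0, 1, 1)^T, error position = 3, corrected codeword c = 011000010011010

Compute s = H r^T mod 2 one row at a time:
  s_1 = 1 + 0 + 0 + 1 + 1 + 0 + 1 + 0 = 4 ≡ 0 (mod 2).
  s_2 = 0 + 0 + 0 + 0 + 1 + 0 + 1 + 0 = 2 ≡ 0 (mod 2).
  s_3 = 1 + 0 + 0 + 0 + 0 + 1 + 1 + 0 = 3 ≡ 1 (mod 2).
  s_4 = 0 + 0 + 0 + 0 + 0 + 1 + 0 + 0 = 1 ≡ 1 (mod 2).
s = (0, 0, 1, 1)^T — this equals column 3 of H (binary 0011), so error is at position 3.
Correct: flip bit 3 of r = 010000010011010 to get c = 011000010011010.


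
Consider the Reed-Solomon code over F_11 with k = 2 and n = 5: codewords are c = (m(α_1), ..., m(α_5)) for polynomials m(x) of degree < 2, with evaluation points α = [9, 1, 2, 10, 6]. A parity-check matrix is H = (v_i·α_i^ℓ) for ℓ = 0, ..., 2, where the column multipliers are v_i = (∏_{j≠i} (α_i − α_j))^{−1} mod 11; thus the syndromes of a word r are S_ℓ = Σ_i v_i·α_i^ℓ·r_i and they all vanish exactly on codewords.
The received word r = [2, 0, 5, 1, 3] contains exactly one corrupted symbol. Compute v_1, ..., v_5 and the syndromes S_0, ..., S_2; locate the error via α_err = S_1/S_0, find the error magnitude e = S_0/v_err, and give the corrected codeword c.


S = (9, 4, 3), error at position 1, error magnitude e = 6, c = [7, 0, 5, 1, 3].

Step 1: column multipliers v_i = (∏_{j≠i}(α_i − α_j))^{−1} mod 11.
  i = 1 (α = 9): (9−1)(9−2)(9−10)(9−6) = 8·7·(−1)·3 = −168 ≡ 8, so v_1 = 8^{−1} = 7 (mod 11).
  i = 2 (α = 1): (1−9)(1−2)(1−10)(1−6) = (−8)·(−1)·(−9)·(−5) = 360 ≡ 8, so v_2 = 8^{−1} = 7 (mod 11).
  i = 3 (α = 2): (2−9)(2−1)(2−10)(2−6) = (−7)·1·(−8)·(−4) = −224 ≡ 7, so v_3 = 7^{−1} = 8 (mod 11).
  i = 4 (α = 10): (10−9)(10−1)(10−2)(10−6) = 1·9·8·4 = 288 ≡ 2, so v_4 = 2^{−1} = 6 (mod 11).
  i = 5 (α = 6): (6−9)(6−1)(6−2)(6−10) = (−3)·5·4·(−4) = 240 ≡ 9, so v_5 = 9^{−1} = 5 (mod 11).
  v = [7, 7, 8, 6, 5].
Step 2: syndromes of r = [2, 0, 5, 1, 3] (all sums mod 11).
  S_0 = Σ v_i r_i = 7·2 + 7·0 + 8·5 + 6·1 + 5·3 = 75 ≡ 9.
  S_1 = Σ v_i α_i r_i = 7·9·2 + 7·1·0 + 8·2·5 + 6·10·1 + 5·6·3 = 356 ≡ 4.
  α_i^2 mod 11 = [4, 1, 4, 1, 3].
  S_2 = Σ v_i α_i^2 r_i = 7·4·2 + 7·1·0 + 8·4·5 + 6·1·1 + 5·3·3 = 267 ≡ 3.
  S = (9, 4, 3) ≠ 0, so r is not a codeword (an error is present).
Step 3: locate the error. For a single error e at position i, S_ℓ = v_i·e·α_i^ℓ, so α_err = S_1/S_0.
  S_0^{−1} = 9^{−1} = 5 (mod 11), so α_err = 4·5 = 20 ≡ 9 = α_1. Error position i = 1.
  Consistency check: S_2/S_1 = 3·3 = 9 ≡ 9 = α_err ✓ (single-error assumption holds).
Step 4: error magnitude e = S_0/v_1 = S_0·∏_{j≠1}(α_1 − α_j) = 9·8 = 72 ≡ 6 (mod 11).
Step 5: correct position 1: c_1 = r_1 − e = 2 − 6 ≡ 7 (mod 11). Hence c = [7, 0, 5, 1, 3].
  Check: interpolating c through the α_i gives m(x) = 6 + 5·x (degree < 2) with m(α_i) = c_i for every i, so c is indeed a codeword.


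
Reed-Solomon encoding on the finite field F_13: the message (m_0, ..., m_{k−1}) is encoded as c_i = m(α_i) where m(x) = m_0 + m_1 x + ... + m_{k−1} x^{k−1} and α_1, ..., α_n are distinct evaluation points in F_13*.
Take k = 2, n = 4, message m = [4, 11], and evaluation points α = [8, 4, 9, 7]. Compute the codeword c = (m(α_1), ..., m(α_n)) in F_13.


c = [1, 9, 12, 3]

Message polynomial: m(x) = 4 + 11·x (mod 13).
For each evaluation point α_i, compute m(α_i) mod 13:
  α_1 = 8: Horner steps 11 → 1, so m(8) = 1.
  α_2 = 4: Horner steps 11 → 9, so m(4) = 9.
  α_3 = 9: Horner steps 11 → 12, so m(9) = 12.
  α_4 = 7: Horner steps 11 → 3, so m(7) = 3.
Codeword c = [1, 9, 12, 3] ∈ F_13^4.


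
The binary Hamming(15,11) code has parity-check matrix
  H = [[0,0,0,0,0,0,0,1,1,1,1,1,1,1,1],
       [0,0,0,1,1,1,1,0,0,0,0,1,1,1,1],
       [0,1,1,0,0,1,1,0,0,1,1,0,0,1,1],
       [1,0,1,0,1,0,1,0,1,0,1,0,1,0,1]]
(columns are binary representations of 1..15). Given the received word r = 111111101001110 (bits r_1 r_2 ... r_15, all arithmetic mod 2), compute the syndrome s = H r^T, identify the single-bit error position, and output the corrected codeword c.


s = (0, 1, 1, 0)^T, error position = 6, corrected codeword c = 111110101001110

Compute s = H r^T mod 2 one row at a time:
  s_1 = 0 + 1 + 0 + 0 + 1 + 1 + 1 + 0 = 4 ≡ 0 (mod 2).
  s_2 = 1 + 1 + 1 + 1 + 1 + 1 + 1 + 0 = 7 ≡ 1 (mod 2).
  s_3 = 1 + 1 + 1 + 1 + 0 + 0 + 1 + 0 = 5 ≡ 1 (mod 2).
  s_4 = 1 + 1 + 1 + 1 + 1 + 0 + 1 + 0 = 6 ≡ 0 (mod 2).
s = (0, 1, 1, 0)^T — this equals column 6 of H (binary 0110), so error is at position 6.
Correct: flip bit 6 of r = 111111101001110 to get c = 111110101001110.


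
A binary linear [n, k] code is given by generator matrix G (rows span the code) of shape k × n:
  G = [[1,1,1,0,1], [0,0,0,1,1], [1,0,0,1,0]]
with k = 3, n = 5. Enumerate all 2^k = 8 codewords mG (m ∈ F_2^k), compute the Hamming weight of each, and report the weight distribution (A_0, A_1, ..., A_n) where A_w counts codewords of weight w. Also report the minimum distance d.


Weight distribution: A_0 = 1, A_2 = 4, A_4 = 3. Minimum distance d = 2.

Enumerate all 2^3 = 8 messages m ∈ F_2^3.
For each, compute codeword c = mG in F_2^5, then tally its weight.
  m = 000 → c = 00000, weight = 0.
  m = 100 → c = 11101, weight = 4.
  m = 010 → c = 00011, weight = 2.
  m = 110 → c = 11110, weight = 4.
  m = 001 → c = 10010, weight = 2.
  m = 101 → c = 01111, weight = 4.
  m = 011 → c = 10001, weight = 2.
  m = 111 → c = 01100, weight = 2.
Tally weights:
  weight 0: 1 codewords.
  weight 2: 4 codewords.
  weight 4: 3 codewords.
Minimum distance d = smallest w > 0 with A_w > 0 = 2.
Sanity: Σ A_w = 8 = 2^3 = 8 ✓.


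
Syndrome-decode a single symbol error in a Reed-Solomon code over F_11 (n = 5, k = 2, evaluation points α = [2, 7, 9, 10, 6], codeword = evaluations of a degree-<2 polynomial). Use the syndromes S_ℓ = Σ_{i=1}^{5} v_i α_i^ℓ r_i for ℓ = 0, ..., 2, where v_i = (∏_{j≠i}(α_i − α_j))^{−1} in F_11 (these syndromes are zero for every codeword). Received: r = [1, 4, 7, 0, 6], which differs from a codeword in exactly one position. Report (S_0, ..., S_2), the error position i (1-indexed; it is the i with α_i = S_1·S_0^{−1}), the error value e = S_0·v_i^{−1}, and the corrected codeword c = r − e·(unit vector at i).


S = (2, 3, 10), error at position 2, error magnitude e = 5, c = [1, 10, 7, 0, 6].

Step 1: column multipliers v_i = (∏_{j≠i}(α_i − α_j))^{−1} mod 11.
  i = 1 (α = 2): (2−7)(2−9)(2−10)(2−6) = (−5)·(−7)·(−8)·(−4) = 1120 ≡ 9, so v_1 = 9^{−1} = 5 (mod 11).
  i = 2 (α = 7): (7−2)(7−9)(7−10)(7−6) = 5·(−2)·(−3)·1 = 30 ≡ 8, so v_2 = 8^{−1} = 7 (mod 11).
  i = 3 (α = 9): (9−2)(9−7)(9−10)(9−6) = 7·2·(−1)·3 = −42 ≡ 2, so v_3 = 2^{−1} = 6 (mod 11).
  i = 4 (α = 10): (10−2)(10−7)(10−9)(10−6) = 8·3·1·4 = 96 ≡ 8, so v_4 = 8^{−1} = 7 (mod 11).
  i = 5 (α = 6): (6−2)(6−7)(6−9)(6−10) = 4·(−1)·(−3)·(−4) = −48 ≡ 7, so v_5 = 7^{−1} = 8 (mod 11).
  v = [5, 7, 6, 7, 8].
Step 2: syndromes of r = [1, 4, 7, 0, 6] (all sums mod 11).
  S_0 = Σ v_i r_i = 5·1 + 7·4 + 6·7 + 7·0 + 8·6 = 123 ≡ 2.
  S_1 = Σ v_i α_i r_i = 5·2·1 + 7·7·4 + 6·9·7 + 7·10·0 + 8·6·6 = 872 ≡ 3.
  α_i^2 mod 11 = [4, 5, 4, 1, 3].
  S_2 = Σ v_i α_i^2 r_i = 5·4·1 + 7·5·4 + 6·4·7 + 7·1·0 + 8·3·6 = 472 ≡ 10.
  S = (2, 3, 10) ≠ 0, so r is not a codeword (an error is present).
Step 3: locate the error. For a single error e at position i, S_ℓ = v_i·e·α_i^ℓ, so α_err = S_1/S_0.
  S_0^{−1} = 2^{−1} = 6 (mod 11), so α_err = 3·6 = 18 ≡ 7 = α_2. Error position i = 2.
  Consistency check: S_2/S_1 = 10·4 = 40 ≡ 7 = α_err ✓ (single-error assumption holds).
Step 4: error magnitude e = S_0/v_2 = S_0·∏_{j≠2}(α_2 − α_j) = 2·8 = 16 ≡ 5 (mod 11).
Step 5: correct position 2: c_2 = r_2 − e = 4 − 5 ≡ 10 (mod 11). Hence c = [1, 10, 7, 0, 6].
  Check: interpolating c through the α_i gives m(x) = 4 + 4·x (degree < 2) with m(α_i) = c_i for every i, so c is indeed a codeword.


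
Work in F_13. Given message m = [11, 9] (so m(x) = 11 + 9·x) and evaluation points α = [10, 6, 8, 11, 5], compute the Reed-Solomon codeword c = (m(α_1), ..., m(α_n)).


c = [10, 0, 5, 6, 4]

Message polynomial: m(x) = 11 + 9·x (mod 13).
For each evaluation point α_i, compute m(α_i) mod 13:
  α_1 = 10: Horner steps 9 → 10, so m(10) = 10.
  α_2 = 6: Horner steps 9 → 0, so m(6) = 0.
  α_3 = 8: Horner steps 9 → 5, so m(8) = 5.
  α_4 = 11: Horner steps 9 → 6, so m(11) = 6.
  α_5 = 5: Horner steps 9 → 4, so m(5) = 4.
Codeword c = [10, 0, 5, 6, 4] ∈ F_13^5.


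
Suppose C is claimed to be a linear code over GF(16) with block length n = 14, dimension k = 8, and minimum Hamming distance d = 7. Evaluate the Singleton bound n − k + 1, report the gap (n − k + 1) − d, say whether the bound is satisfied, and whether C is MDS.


Singleton RHS = n − k + 1 = 7, slack = 0, bound satisfied, MDS.

Singleton bound: d ≤ n − k + 1.
Here n = 14, k = 8, so n − k + 1 = 7.
Given d = 7, check d ≤ 7: YES.
Slack = (n − k + 1) − d = 0.
The code is MDS (slack = 0).
Description: the claimed parameters are [14, 8, 7]_16; such a code would be MDS (meets Singleton bound).


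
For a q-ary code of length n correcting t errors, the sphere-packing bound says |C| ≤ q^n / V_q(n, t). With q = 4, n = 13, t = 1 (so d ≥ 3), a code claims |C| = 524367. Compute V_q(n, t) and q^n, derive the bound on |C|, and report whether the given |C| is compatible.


V_q(n, t) = 40, q^n = 67108864, Hamming bound = 1677721, |C| = 524367 ≤ bound (satisfied).

Step 1: Compute V_q(n, t) = Σ_{j=0}^1 C(n, j) (q−1)^j.
  j = 0: C(13,0)·(3)^0 = 1·1 = 1.
  j = 1: C(13,1)·(3)^1 = 13·3 = 39.
  V_q(n, t) = 1 + 39 = 40.
Step 2: q^n = 4^13 = 67108864.
Step 3: Hamming bound ⌊q^n / V_q(n,t)⌋ = ⌊67108864/40⌋ = 1677721.
Step 4: Compare |C| = 524367 to 1677721: satisfied.
The claimed |C| lies below the Hamming bound.


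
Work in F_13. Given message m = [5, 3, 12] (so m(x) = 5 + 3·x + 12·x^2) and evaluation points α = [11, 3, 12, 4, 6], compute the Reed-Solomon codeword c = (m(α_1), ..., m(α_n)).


c = [8, 5, 1, 1, 0]

Message polynomial: m(x) = 5 + 3·x + 12·x^2 (mod 13).
For each evaluation point α_i, compute m(α_i) mod 13:
  α_1 = 11: Horner steps 12 → 5 → 8, so m(11) = 8.
  α_2 = 3: Horner steps 12 → 0 → 5, so m(3) = 5.
  α_3 = 12: Horner steps 12 → 4 → 1, so m(12) = 1.
  α_4 = 4: Horner steps 12 → 12 → 1, so m(4) = 1.
  α_5 = 6: Horner steps 12 → 10 → 0, so m(6) = 0.
Codeword c = [8, 5, 1, 1, 0] ∈ F_13^5.


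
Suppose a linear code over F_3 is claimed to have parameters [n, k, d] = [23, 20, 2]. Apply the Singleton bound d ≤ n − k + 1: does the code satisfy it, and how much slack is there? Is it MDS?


Singleton RHS = n − k + 1 = 4, slack = 2, bound satisfied, not MDS.

Singleton bound: d ≤ n − k + 1.
Here n = 23, k = 20, so n − k + 1 = 4.
Given d = 2, check d ≤ 4: YES.
Slack = (n − k + 1) − d = 2.
The code is NOT MDS (slack = 2 > 0).
Description: the claimed parameters are [23, 20, 2]_3; such a code would be non-MDS.


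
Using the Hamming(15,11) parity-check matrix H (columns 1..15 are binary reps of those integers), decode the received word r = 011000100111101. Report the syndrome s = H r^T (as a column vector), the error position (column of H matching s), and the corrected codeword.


s = (1, 0, 0, 1)^T, error position = 9, corrected codeword c = 011000101111101

Compute s = H r^T mod 2 one row at a time:
  s_1 = 0 + 0 + 1 + 1 + 1 + 1 + 0 + 1 = 5 ≡ 1 (mod 2).
  s_2 = 0 + 0 + 0 + 1 + 1 + 1 + 0 + 1 = 4 ≡ 0 (mod 2).
  s_3 = 1 + 1 + 0 + 1 + 1 + 1 + 0 + 1 = 6 ≡ 0 (mod 2).
  s_4 = 0 + 1 + 0 + 1 + 0 + 1 + 1 + 1 = 5 ≡ 1 (mod 2).
s = (1, 0, 0, 1)^T — this equals column 9 of H (binary 1001), so error is at position 9.
Correct: flip bit 9 of r = 011000100111101 to get c = 011000101111101.


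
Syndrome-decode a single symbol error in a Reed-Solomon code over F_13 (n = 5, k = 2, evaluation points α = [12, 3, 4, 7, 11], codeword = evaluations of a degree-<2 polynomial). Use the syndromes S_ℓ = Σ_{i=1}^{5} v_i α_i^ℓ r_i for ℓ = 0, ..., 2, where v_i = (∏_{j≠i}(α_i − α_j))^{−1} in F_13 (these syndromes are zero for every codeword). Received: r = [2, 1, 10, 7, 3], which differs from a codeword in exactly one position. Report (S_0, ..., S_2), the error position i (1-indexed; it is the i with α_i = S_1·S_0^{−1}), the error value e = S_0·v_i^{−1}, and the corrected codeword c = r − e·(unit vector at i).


S = (8, 11, 7), error at position 2, error magnitude e = 3, c = [2, 11, 10, 7, 3].

Step 1: column multipliers v_i = (∏_{j≠i}(α_i − α_j))^{−1} mod 13.
  i = 1 (α = 12): (12−3)(12−4)(12−7)(12−11) = 9·8·5·1 = 360 ≡ 9, so v_1 = 9^{−1} = 3 (mod 13).
  i = 2 (α = 3): (3−12)(3−4)(3−7)(3−11) = (−9)·(−1)·(−4)·(−8) = 288 ≡ 2, so v_2 = 2^{−1} = 7 (mod 13).
  i = 3 (α = 4): (4−12)(4−3)(4−7)(4−11) = (−8)·1·(−3)·(−7) = −168 ≡ 1, so v_3 = 1^{−1} = 1 (mod 13).
  i = 4 (α = 7): (7−12)(7−3)(7−4)(7−11) = (−5)·4·3·(−4) = 240 ≡ 6, so v_4 = 6^{−1} = 11 (mod 13).
  i = 5 (α = 11): (11−12)(11−3)(11−4)(11−7) = (−1)·8·7·4 = −224 ≡ 10, so v_5 = 10^{−1} = 4 (mod 13).
  v = [3, 7, 1, 11, 4].
Step 2: syndromes of r = [2, 1, 10, 7, 3] (all sums mod 13).
  S_0 = Σ v_i r_i = 3·2 + 7·1 + 1·10 + 11·7 + 4·3 = 112 ≡ 8.
  S_1 = Σ v_i α_i r_i = 3·12·2 + 7·3·1 + 1·4·10 + 11·7·7 + 4·11·3 = 804 ≡ 11.
  α_i^2 mod 13 = [1, 9, 3, 10, 4].
  S_2 = Σ v_i α_i^2 r_i = 3·1·2 + 7·9·1 + 1·3·10 + 11·10·7 + 4·4·3 = 917 ≡ 7.
  S = (8, 11, 7) ≠ 0, so r is not a codeword (an error is present).
Step 3: locate the error. For a single error e at position i, S_ℓ = v_i·e·α_i^ℓ, so α_err = S_1/S_0.
  S_0^{−1} = 8^{−1} = 5 (mod 13), so α_err = 11·5 = 55 ≡ 3 = α_2. Error position i = 2.
  Consistency check: S_2/S_1 = 7·6 = 42 ≡ 3 = α_err ✓ (single-error assumption holds).
Step 4: error magnitude e = S_0/v_2 = S_0·∏_{j≠2}(α_2 − α_j) = 8·2 = 16 ≡ 3 (mod 13).
Step 5: correct position 2: c_2 = r_2 − e = 1 − 3 ≡ 11 (mod 13). Hence c = [2, 11, 10, 7, 3].
  Check: interpolating c through the α_i gives m(x) = 1 + 12·x (degree < 2) with m(α_i) = c_i for every i, so c is indeed a codeword.


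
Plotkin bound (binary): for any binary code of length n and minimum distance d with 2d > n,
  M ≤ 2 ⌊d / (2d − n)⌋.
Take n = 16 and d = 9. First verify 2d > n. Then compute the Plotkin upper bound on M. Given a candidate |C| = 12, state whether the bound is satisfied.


Plotkin bound M ≤ 8; given |C| = 12 > bound (violated).

Check applicability: 2d = 18, n = 16.
2d − n = 2 > 0, so Plotkin applies.
Compute d/(2d−n) = 9/2 ≈ 4.5000.
⌊d/(2d−n)⌋ = 4.
Plotkin bound: M ≤ 2·4 = 8.
Given |C| = 12, check: VIOLATED.
This |C| is above the Plotkin bound, so no binary code with n = 16, d = 9 and 12 codewords exists.


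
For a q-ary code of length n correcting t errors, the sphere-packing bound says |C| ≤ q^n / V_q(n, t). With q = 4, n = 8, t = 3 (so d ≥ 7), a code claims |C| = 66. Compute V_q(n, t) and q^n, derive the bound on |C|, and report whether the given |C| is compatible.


V_q(n, t) = 1789, q^n = 65536, Hamming bound = 36, |C| = 66 > bound (violated).

Step 1: Compute V_q(n, t) = Σ_{j=0}^3 C(n, j) (q−1)^j.
  j = 0: C(8,0)·(3)^0 = 1·1 = 1.
  j = 1: C(8,1)·(3)^1 = 8·3 = 24.
  j = 2: C(8,2)·(3)^2 = 28·9 = 252.
  j = 3: C(8,3)·(3)^3 = 56·27 = 1512.
  V_q(n, t) = 1 + 24 + 252 + 1512 = 1789.
Step 2: q^n = 4^8 = 65536.
Step 3: Hamming bound ⌊q^n / V_q(n,t)⌋ = ⌊65536/1789⌋ = 36.
Step 4: Compare |C| = 66 to 36: violated.
The claimed |C| lies above the Hamming bound, so no 4-ary code of length 8 with d ≥ 7 can have 66 codewords.


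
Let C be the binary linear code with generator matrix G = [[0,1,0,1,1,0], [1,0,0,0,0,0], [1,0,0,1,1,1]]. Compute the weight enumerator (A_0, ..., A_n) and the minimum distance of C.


Weight distribution: A_0 = 1, A_1 = 1, A_2 = 1, A_3 = 3, A_4 = 2. Minimum distance d = 1.

Enumerate all 2^3 = 8 messages m ∈ F_2^3.
For each, compute codeword c = mG in F_2^6, then tally its weight.
  m = 000 → c = 000000, weight = 0.
  m = 100 → c = 010110, weight = 3.
  m = 010 → c = 100000, weight = 1.
  m = 110 → c = 110110, weight = 4.
  m = 001 → c = 100111, weight = 4.
  m = 101 → c = 110001, weight = 3.
  m = 011 → c = 000111, weight = 3.
  m = 111 → c = 010001, weight = 2.
Tally weights:
  weight 0: 1 codewords.
  weight 1: 1 codewords.
  weight 2: 1 codewords.
  weight 3: 3 codewords.
  weight 4: 2 codewords.
Minimum distance d = smallest w > 0 with A_w > 0 = 1.
Sanity: Σ A_w = 8 = 2^3 = 8 ✓.


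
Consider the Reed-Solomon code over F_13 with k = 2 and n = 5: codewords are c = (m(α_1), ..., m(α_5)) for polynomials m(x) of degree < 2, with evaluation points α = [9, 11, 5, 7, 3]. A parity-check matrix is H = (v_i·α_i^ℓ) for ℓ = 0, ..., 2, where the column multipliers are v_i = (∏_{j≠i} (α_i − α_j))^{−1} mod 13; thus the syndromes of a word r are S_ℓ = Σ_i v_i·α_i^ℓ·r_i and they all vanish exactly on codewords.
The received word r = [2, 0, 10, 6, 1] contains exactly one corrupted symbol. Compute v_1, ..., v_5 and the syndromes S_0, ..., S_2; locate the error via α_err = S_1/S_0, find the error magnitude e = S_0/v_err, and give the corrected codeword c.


S = (4, 5, 3), error at position 2, error magnitude e = 2, c = [2, 11, 10, 6, 1].

Step 1: column multipliers v_i = (∏_{j≠i}(α_i − α_j))^{−1} mod 13.
  i = 1 (α = 9): (9−11)(9−5)(9−7)(9−3) = (−2)·4·2·6 = −96 ≡ 8, so v_1 = 8^{−1} = 5 (mod 13).
  i = 2 (α = 11): (11−9)(11−5)(11−7)(11−3) = 2·6·4·8 = 384 ≡ 7, so v_2 = 7^{−1} = 2 (mod 13).
  i = 3 (α = 5): (5−9)(5−11)(5−7)(5−3) = (−4)·(−6)·(−2)·2 = −96 ≡ 8, so v_3 = 8^{−1} = 5 (mod 13).
  i = 4 (α = 7): (7−9)(7−11)(7−5)(7−3) = (−2)·(−4)·2·4 = 64 ≡ 12, so v_4 = 12^{−1} = 12 (mod 13).
  i = 5 (α = 3): (3−9)(3−11)(3−5)(3−7) = (−6)·(−8)·(−2)·(−4) = 384 ≡ 7, so v_5 = 7^{−1} = 2 (mod 13).
  v = [5, 2, 5, 12, 2].
Step 2: syndromes of r = [2, 0, 10, 6, 1] (all sums mod 13).
  S_0 = Σ v_i r_i = 5·2 + 2·0 + 5·10 + 12·6 + 2·1 = 134 ≡ 4.
  S_1 = Σ v_i α_i r_i = 5·9·2 + 2·11·0 + 5·5·10 + 12·7·6 + 2·3·1 = 850 ≡ 5.
  α_i^2 mod 13 = [3, 4, 12, 10, 9].
  S_2 = Σ v_i α_i^2 r_i = 5·3·2 + 2·4·0 + 5·12·10 + 12·10·6 + 2·9·1 = 1368 ≡ 3.
  S = (4, 5, 3) ≠ 0, so r is not a codeword (an error is present).
Step 3: locate the error. For a single error e at position i, S_ℓ = v_i·e·α_i^ℓ, so α_err = S_1/S_0.
  S_0^{−1} = 4^{−1} = 10 (mod 13), so α_err = 5·10 = 50 ≡ 11 = α_2. Error position i = 2.
  Consistency check: S_2/S_1 = 3·8 = 24 ≡ 11 = α_err ✓ (single-error assumption holds).
Step 4: error magnitude e = S_0/v_2 = S_0·∏_{j≠2}(α_2 − α_j) = 4·7 = 28 ≡ 2 (mod 13).
Step 5: correct position 2: c_2 = r_2 − e = 0 − 2 ≡ 11 (mod 13). Hence c = [2, 11, 10, 6, 1].
  Check: interpolating c through the α_i gives m(x) = 7 + 11·x (degree < 2) with m(α_i) = c_i for every i, so c is indeed a codeword.
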